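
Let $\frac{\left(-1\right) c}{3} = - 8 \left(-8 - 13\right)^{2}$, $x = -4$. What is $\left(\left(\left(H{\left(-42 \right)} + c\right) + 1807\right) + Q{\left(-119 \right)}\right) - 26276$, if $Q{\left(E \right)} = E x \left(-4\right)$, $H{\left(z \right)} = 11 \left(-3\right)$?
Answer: $-15822$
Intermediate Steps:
$H{\left(z \right)} = -33$
$c = 10584$ ($c = - 3 \left(- 8 \left(-8 - 13\right)^{2}\right) = - 3 \left(- 8 \left(-21\right)^{2}\right) = - 3 \left(\left(-8\right) 441\right) = \left(-3\right) \left(-3528\right) = 10584$)
$Q{\left(E \right)} = 16 E$ ($Q{\left(E \right)} = E \left(-4\right) \left(-4\right) = - 4 E \left(-4\right) = 16 E$)
$\left(\left(\left(H{\left(-42 \right)} + c\right) + 1807\right) + Q{\left(-119 \right)}\right) - 26276 = \left(\left(\left(-33 + 10584\right) + 1807\right) + 16 \left(-119\right)\right) - 26276 = \left(\left(10551 + 1807\right) - 1904\right) - 26276 = \left(12358 - 1904\right) - 26276 = 10454 - 26276 = -15822$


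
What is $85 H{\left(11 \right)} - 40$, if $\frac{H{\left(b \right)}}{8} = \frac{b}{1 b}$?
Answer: $640$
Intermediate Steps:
$H{\left(b \right)} = 8$ ($H{\left(b \right)} = 8 \frac{b}{1 b} = 8 \frac{b}{b} = 8 \cdot 1 = 8$)
$85 H{\left(11 \right)} - 40 = 85 \cdot 8 - 40 = 680 - 40 = 640$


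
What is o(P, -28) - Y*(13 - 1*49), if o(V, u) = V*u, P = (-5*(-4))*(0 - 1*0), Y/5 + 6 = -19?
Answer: -4500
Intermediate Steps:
Y = -125 (Y = -30 + 5*(-19) = -30 - 95 = -125)
P = 0 (P = 20*(0 + 0) = 20*0 = 0)
o(P, -28) - Y*(13 - 1*49) = 0*(-28) - (-125)*(13 - 1*49) = 0 - (-125)*(13 - 49) = 0 - (-125)*(-36) = 0 - 1*4500 = 0 - 4500 = -4500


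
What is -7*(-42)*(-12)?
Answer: -3528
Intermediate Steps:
-7*(-42)*(-12) = 294*(-12) = -3528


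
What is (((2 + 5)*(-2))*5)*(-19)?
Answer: 1330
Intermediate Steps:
(((2 + 5)*(-2))*5)*(-19) = ((7*(-2))*5)*(-19) = -14*5*(-19) = -70*(-19) = 1330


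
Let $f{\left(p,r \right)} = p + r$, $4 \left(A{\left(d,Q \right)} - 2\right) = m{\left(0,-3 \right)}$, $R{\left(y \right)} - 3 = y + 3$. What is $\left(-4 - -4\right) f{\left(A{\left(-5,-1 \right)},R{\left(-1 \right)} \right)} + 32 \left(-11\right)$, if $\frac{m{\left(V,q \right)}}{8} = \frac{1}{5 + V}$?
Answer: $-352$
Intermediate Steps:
$R{\left(y \right)} = 6 + y$ ($R{\left(y \right)} = 3 + \left(y + 3\right) = 3 + \left(3 + y\right) = 6 + y$)
$m{\left(V,q \right)} = \frac{8}{5 + V}$
$A{\left(d,Q \right)} = \frac{12}{5}$ ($A{\left(d,Q \right)} = 2 + \frac{8 \frac{1}{5 + 0}}{4} = 2 + \frac{8 \cdot \frac{1}{5}}{4} = 2 + \frac{1}{4} \cdot \frac{8}{5} = 2 + \frac{2}{5} = \frac{12}{5}$)
$\left(-4 - -4\right) f{\left(A{\left(-5,-1 \right)},R{\left(-1 \right)} \right)} + 32 \left(-11\right) = \left(-4 - -4\right) \left(\frac{12}{5} + \left(6 - 1\right)\right) + 32 \left(-11\right) = \left(-4 + 4\right) \left(\frac{12}{5} + 5\right) - 352 = 0 \cdot \frac{37}{5} - 352 = 0 - 352 = -352$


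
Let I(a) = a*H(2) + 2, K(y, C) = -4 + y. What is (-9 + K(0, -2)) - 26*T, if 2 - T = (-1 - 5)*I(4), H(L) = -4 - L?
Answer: 3367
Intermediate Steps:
I(a) = 2 - 6*a (I(a) = a*(-4 - 1*2) + 2 = a*(-4 - 2) + 2 = a*(-6) + 2 = -6*a + 2 = 2 - 6*a)
T = -130 (T = 2 - (-1 - 5)*(2 - 6*4) = 2 - (-6)*(2 - 24) = 2 - (-6)*(-22) = 2 - 1*132 = 2 - 132 = -130)
(-9 + K(0, -2)) - 26*T = (-9 + (-4 + 0)) - 26*(-130) = (-9 - 4) + 3380 = -13 + 3380 = 3367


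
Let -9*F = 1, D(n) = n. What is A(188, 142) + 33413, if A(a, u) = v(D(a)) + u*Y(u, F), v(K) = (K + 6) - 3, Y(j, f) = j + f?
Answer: 483770/9 ≈ 53752.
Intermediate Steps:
F = -1/9 (F = -1/9*1 = -1/9 ≈ -0.11111)
Y(j, f) = f + j
v(K) = 3 + K (v(K) = (6 + K) - 3 = 3 + K)
A(a, u) = 3 + a + u*(-1/9 + u) (A(a, u) = (3 + a) + u*(-1/9 + u) = 3 + a + u*(-1/9 + u))
A(188, 142) + 33413 = (3 + 188 + 142**2 - 1/9*142) + 33413 = (3 + 188 + 20164 - 142/9) + 33413 = 183053/9 + 33413 = 483770/9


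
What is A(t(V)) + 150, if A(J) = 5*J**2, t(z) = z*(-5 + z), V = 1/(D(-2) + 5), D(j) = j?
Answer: 13130/81 ≈ 162.10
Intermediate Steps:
V = 1/3 (V = 1/(-2 + 5) = 1/3 ≈ 0.33333)
A(t(V)) + 150 = 5*((-5 + 1/3)/3)**2 + 150 = 5*((1/3)*(-14/3))**2 + 150 = 5*(-14/9)**2 + 150 = 5*(196/81) + 150 = 980/81 + 150 = 13130/81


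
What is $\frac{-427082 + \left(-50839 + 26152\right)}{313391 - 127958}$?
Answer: $- \frac{451769}{185433} \approx -2.4363$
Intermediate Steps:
$\frac{-427082 + \left(-50839 + 26152\right)}{313391 - 127958} = \frac{-427082 - 24687}{185433} = \left(-451769\right) \frac{1}{185433} = - \frac{451769}{185433}$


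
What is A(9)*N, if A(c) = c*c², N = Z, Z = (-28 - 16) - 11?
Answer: -40095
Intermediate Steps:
Z = -55 (Z = -44 - 11 = -55)
N = -55
A(c) = c³
A(9)*N = 9³*(-55) = 729*(-55) = -40095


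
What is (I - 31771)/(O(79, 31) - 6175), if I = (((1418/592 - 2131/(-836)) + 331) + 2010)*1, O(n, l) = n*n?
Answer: -1820351645/4083024 ≈ -445.83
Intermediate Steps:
O(n, l) = n²
I = 145129499/61864 (I = (((1418*(1/592) - 2131*(-1/836)) + 331) + 2010)*1 = (((709/296 + 2131/836) + 331) + 2010)*1 = ((305875/61864 + 331) + 2010)*1 = (20782859/61864 + 2010)*1 = (145129499/61864)*1 = 145129499/61864 ≈ 2345.9)
(I - 31771)/(O(79, 31) - 6175) = (145129499/61864 - 31771)/(79² - 6175) = -1820351645/(61864*(6241 - 6175)) = -1820351645/61864/66 = -1820351645/61864*1/66 = -1820351645/4083024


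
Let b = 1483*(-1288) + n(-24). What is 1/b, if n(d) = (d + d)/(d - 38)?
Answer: -31/59213200 ≈ -5.2353e-7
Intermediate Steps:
n(d) = 2*d/(-38 + d) (n(d) = (2*d)/(-38 + d) = 2*d/(-38 + d))
b = -59213200/31 (b = 1483*(-1288) + 2*(-24)/(-38 - 24) = -1910104 + 2*(-24)/(-62) = -1910104 + 2*(-24)*(-1/62) = -1910104 + 24/31 = -59213200/31 ≈ -1.9101e+6)
1/b = 1/(-59213200/31) = -31/59213200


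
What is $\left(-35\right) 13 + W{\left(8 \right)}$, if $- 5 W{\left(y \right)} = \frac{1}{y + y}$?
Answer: $- \frac{36401}{80} \approx -455.01$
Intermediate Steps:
$W{\left(y \right)} = - \frac{1}{10 y}$ ($W{\left(y \right)} = - \frac{1}{5 \left(y + y\right)} = - \frac{1}{5 \cdot 2 y} = - \frac{\frac{1}{2} \frac{1}{y}}{5} = - \frac{1}{10 y}$)
$\left(-35\right) 13 + W{\left(8 \right)} = \left(-35\right) 13 - \frac{1}{10 \cdot 8} = -455 - \frac{1}{80} = - \frac{36401}{80}$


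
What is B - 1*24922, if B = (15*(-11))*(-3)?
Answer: -24427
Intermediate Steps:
B = 495 (B = -165*(-3) = 495)
B - 1*24922 = 495 - 1*24922 = 495 - 24922 = -24427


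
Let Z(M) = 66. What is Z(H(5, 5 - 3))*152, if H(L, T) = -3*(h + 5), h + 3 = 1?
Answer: 10032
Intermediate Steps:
h = -2 (h = -3 + 1 = -2)
H(L, T) = -9 (H(L, T) = -3*(-2 + 5) = -3*3 = -9)
Z(H(5, 5 - 3))*152 = 66*152 = 10032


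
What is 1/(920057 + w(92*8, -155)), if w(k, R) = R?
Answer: 1/919902 ≈ 1.0871e-6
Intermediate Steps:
1/(920057 + w(92*8, -155)) = 1/(920057 - 155) = 1/919902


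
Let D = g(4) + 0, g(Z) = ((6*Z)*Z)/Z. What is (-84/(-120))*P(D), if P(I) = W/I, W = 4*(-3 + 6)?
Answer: 7/20 ≈ 0.35000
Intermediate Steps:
W = 12 (W = 4*3 = 12)
g(Z) = 6*Z (g(Z) = (6*Z²)/Z = 6*Z)
D = 24 (D = 6*4 + 0 = 24 + 0 = 24)
P(I) = 12/I
(-84/(-120))*P(D) = (-84/(-120))*(12/24) = (-84*(-1/120))*(12*(1/24)) = (7/10)*(½) = 7/20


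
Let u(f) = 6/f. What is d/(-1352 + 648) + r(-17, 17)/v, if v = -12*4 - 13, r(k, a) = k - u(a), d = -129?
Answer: 341453/730048 ≈ 0.46771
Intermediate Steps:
r(k, a) = k - 6/a
v = -61 (v = -48 - 13 = -61)
d/(-1352 + 648) + r(-17, 17)/v = -129/(-1352 + 648) + (-17 - 6/17)/(-61) = -129/(-704) + (-17 - 6*1/17)*(-1/61) = -129*(-1/704) + (-17 - 6/17)*(-1/61) = 129/704 - 295/17*(-1/61) = 129/704 + 295/1037 = 341453/730048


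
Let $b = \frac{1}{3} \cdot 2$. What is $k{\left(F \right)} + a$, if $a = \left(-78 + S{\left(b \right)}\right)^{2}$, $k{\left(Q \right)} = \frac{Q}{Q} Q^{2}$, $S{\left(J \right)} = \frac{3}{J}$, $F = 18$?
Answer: $\frac{22905}{4} \approx 5726.3$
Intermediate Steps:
$b = \frac{2}{3}$ ($b = \frac{1}{3} \cdot 2 = \frac{2}{3} \approx 0.66667$)
$k{\left(Q \right)} = Q^{2}$ ($k{\left(Q \right)} = 1 Q^{2} = Q^{2}$)
$a = \frac{21609}{4}$ ($a = \left(-78 + \frac{3}{\frac{2}{3}}\right)^{2} = \left(-78 + 3 \cdot \frac{3}{2}\right)^{2} = \left(-78 + \frac{9}{2}\right)^{2} = \left(- \frac{147}{2}\right)^{2} = \frac{21609}{4} \approx 5402.3$)
$k{\left(F \right)} + a = 18^{2} + \frac{21609}{4} = 324 + \frac{21609}{4} = \frac{22905}{4}$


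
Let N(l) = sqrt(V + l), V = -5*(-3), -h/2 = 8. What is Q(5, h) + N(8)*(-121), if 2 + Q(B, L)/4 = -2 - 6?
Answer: -40 - 121*sqrt(23) ≈ -620.30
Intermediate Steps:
h = -16 (h = -2*8 = -16)
Q(B, L) = -40 (Q(B, L) = -8 + 4*(-2 - 6) = -8 + 4*(-8) = -8 - 32 = -40)
V = 15
N(l) = sqrt(15 + l)
Q(5, h) + N(8)*(-121) = -40 + sqrt(15 + 8)*(-121) = -40 + sqrt(23)*(-121) = -40 - 121*sqrt(23)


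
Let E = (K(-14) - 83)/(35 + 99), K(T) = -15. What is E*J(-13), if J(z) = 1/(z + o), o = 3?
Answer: 49/670 ≈ 0.073134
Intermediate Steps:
J(z) = 1/(3 + z) (J(z) = 1/(z + 3) = 1/(3 + z))
E = -49/67 (E = (-15 - 83)/(35 + 99) = -98/134 = -98*1/134 = -49/67 ≈ -0.73134)
E*J(-13) = -49/(67*(3 - 13)) = -49/67/(-10) = -49/67*(-1/10) = 49/670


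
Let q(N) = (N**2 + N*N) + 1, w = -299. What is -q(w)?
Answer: -178803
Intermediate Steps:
q(N) = 1 + 2*N**2 (q(N) = (N**2 + N**2) + 1 = 2*N**2 + 1 = 1 + 2*N**2)
-q(w) = -(1 + 2*(-299)**2) = -(1 + 2*89401) = -(1 + 178802) = -1*178803 = -178803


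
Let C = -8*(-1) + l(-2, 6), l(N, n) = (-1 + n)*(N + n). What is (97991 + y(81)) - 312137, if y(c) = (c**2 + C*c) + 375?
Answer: -204942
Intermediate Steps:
C = 28 (C = -8*(-1) + (6**2 - 1*(-2) - 1*6 - 2*6) = 8 + (36 + 2 - 6 - 12) = 8 + 20 = 28)
y(c) = 375 + c**2 + 28*c (y(c) = (c**2 + 28*c) + 375 = 375 + c**2 + 28*c)
(97991 + y(81)) - 312137 = (97991 + (375 + 81**2 + 28*81)) - 312137 = (97991 + (375 + 6561 + 2268)) - 312137 = (97991 + 9204) - 312137 = 107195 - 312137 = -204942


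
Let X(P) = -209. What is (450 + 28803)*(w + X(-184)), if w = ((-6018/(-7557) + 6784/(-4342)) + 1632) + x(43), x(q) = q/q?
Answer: 227685142681962/5468749 ≈ 4.1634e+7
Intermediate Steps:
x(q) = 1
w = 8926277695/5468749 (w = ((-6018/(-7557) + 6784/(-4342)) + 1632) + 1 = ((-6018*(-1/7557) + 6784*(-1/4342)) + 1632) + 1 = ((2006/2519 - 3392/2171) + 1632) + 1 = (-4189422/5468749 + 1632) + 1 = 8920808946/5468749 + 1 = 8926277695/5468749 ≈ 1632.2)
(450 + 28803)*(w + X(-184)) = (450 + 28803)*(8926277695/5468749 - 209) = 29253*(7783309154/5468749) = 227685142681962/5468749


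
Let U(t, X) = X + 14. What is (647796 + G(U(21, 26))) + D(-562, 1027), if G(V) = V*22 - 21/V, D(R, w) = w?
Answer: 25988099/40 ≈ 6.4970e+5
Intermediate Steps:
U(t, X) = 14 + X
G(V) = -21/V + 22*V (G(V) = 22*V - 21/V = -21/V + 22*V)
(647796 + G(U(21, 26))) + D(-562, 1027) = (647796 + (-21/(14 + 26) + 22*(14 + 26))) + 1027 = (647796 + (-21/40 + 22*40)) + 1027 = (647796 + (-21*1/40 + 880)) + 1027 = (647796 + (-21/40 + 880)) + 1027 = (647796 + 35179/40) + 1027 = 25947019/40 + 1027 = 25988099/40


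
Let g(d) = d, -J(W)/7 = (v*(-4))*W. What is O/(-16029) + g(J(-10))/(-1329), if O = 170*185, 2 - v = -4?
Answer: -4956110/7100847 ≈ -0.69796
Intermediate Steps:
v = 6 (v = 2 - 1*(-4) = 2 + 4 = 6)
J(W) = 168*W (J(W) = -7*6*(-4)*W = -(-168)*W = 168*W)
O = 31450
O/(-16029) + g(J(-10))/(-1329) = 31450/(-16029) + (168*(-10))/(-1329) = 31450*(-1/16029) - 1680*(-1/1329) = -31450/16029 + 560/443 = -4956110/7100847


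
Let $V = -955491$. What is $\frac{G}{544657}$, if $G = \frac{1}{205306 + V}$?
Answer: $- \frac{1}{408593511545} \approx -2.4474 \cdot 10^{-12}$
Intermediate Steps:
$G = - \frac{1}{750185}$ ($G = \frac{1}{205306 - 955491} = \frac{1}{-750185} = - \frac{1}{750185} \approx -1.333 \cdot 10^{-6}$)
$\frac{G}{544657} = - \frac{1}{750185 \cdot 544657} = \left(- \frac{1}{750185}\right) \frac{1}{544657} = - \frac{1}{408593511545}$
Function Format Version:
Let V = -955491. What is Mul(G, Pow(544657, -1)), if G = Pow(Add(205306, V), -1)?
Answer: Rational(-1, 408593511545) ≈ -2.4474e-12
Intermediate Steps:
G = Rational(-1, 750185) (G = Pow(Add(205306, -955491), -1) = Pow(-750185, -1) = Rational(-1, 750185) ≈ -1.3330e-6)
Mul(G, Pow(544657, -1)) = Mul(Rational(-1, 750185), Pow(544657, -1)) = Mul(Rational(-1, 750185), Rational(1, 544657)) = Rational(-1, 408593511545)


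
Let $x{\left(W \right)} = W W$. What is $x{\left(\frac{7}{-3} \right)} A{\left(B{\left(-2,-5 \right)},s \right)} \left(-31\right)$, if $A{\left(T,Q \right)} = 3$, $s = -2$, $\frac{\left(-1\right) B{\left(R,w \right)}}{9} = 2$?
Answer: $- \frac{1519}{3} \approx -506.33$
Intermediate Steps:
$B{\left(R,w \right)} = -18$ ($B{\left(R,w \right)} = \left(-9\right) 2 = -18$)
$x{\left(W \right)} = W^{2}$
$x{\left(\frac{7}{-3} \right)} A{\left(B{\left(-2,-5 \right)},s \right)} \left(-31\right) = \left(\frac{7}{-3}\right)^{2} \cdot 3 \left(-31\right) = \left(7 \left(- \frac{1}{3}\right)\right)^{2} \cdot 3 \left(-31\right) = \left(- \frac{7}{3}\right)^{2} \cdot 3 \left(-31\right) = \frac{49}{9} \cdot 3 \left(-31\right) = \frac{49}{3} \left(-31\right) = - \frac{1519}{3}$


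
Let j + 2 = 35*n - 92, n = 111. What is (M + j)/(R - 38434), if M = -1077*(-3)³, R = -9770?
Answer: -16435/24102 ≈ -0.68189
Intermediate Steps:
j = 3791 (j = -2 + (35*111 - 92) = -2 + (3885 - 92) = -2 + 3793 = 3791)
M = 29079 (M = -1077*(-27) = 29079)
(M + j)/(R - 38434) = (29079 + 3791)/(-9770 - 38434) = 32870/(-48204) = 32870*(-1/48204) = -16435/24102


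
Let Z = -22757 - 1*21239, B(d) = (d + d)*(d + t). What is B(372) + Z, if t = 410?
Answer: 537812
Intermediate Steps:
B(d) = 2*d*(410 + d) (B(d) = (d + d)*(d + 410) = (2*d)*(410 + d) = 2*d*(410 + d))
Z = -43996 (Z = -22757 - 21239 = -43996)
B(372) + Z = 2*372*(410 + 372) - 43996 = 2*372*782 - 43996 = 581808 - 43996 = 537812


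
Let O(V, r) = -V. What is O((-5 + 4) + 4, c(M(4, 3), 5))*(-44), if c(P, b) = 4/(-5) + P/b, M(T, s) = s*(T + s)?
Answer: 132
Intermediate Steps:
c(P, b) = -⅘ + P/b (c(P, b) = 4*(-⅕) + P/b = -⅘ + P/b)
O((-5 + 4) + 4, c(M(4, 3), 5))*(-44) = -((-5 + 4) + 4)*(-44) = -(-1 + 4)*(-44) = -1*3*(-44) = -3*(-44) = 132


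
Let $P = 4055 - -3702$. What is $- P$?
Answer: $-7757$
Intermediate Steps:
$P = 7757$ ($P = 4055 + 3702 = 7757$)
$- P = \left(-1\right) 7757 = -7757$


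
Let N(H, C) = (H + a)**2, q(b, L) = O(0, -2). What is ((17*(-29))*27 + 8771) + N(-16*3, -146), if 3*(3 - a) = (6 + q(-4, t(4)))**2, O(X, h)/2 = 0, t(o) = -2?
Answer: -1291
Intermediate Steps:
O(X, h) = 0 (O(X, h) = 2*0 = 0)
q(b, L) = 0
a = -9 (a = 3 - (6 + 0)**2/3 = 3 - 1/3*6**2 = 3 - 1/3*36 = 3 - 12 = -9)
N(H, C) = (-9 + H)**2 (N(H, C) = (H - 9)**2 = (-9 + H)**2)
((17*(-29))*27 + 8771) + N(-16*3, -146) = ((17*(-29))*27 + 8771) + (-9 - 16*3)**2 = (-493*27 + 8771) + (-9 - 48)**2 = (-13311 + 8771) + (-57)**2 = -4540 + 3249 = -1291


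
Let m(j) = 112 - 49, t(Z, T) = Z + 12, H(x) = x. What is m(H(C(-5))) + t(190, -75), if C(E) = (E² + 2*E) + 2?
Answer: 265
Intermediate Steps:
C(E) = 2 + E² + 2*E
t(Z, T) = 12 + Z
m(j) = 63
m(H(C(-5))) + t(190, -75) = 63 + (12 + 190) = 63 + 202 = 265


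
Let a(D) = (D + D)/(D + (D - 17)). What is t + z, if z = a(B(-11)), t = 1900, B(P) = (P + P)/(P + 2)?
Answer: 207056/109 ≈ 1899.6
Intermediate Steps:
B(P) = 2*P/(2 + P) (B(P) = (2*P)/(2 + P) = 2*P/(2 + P))
a(D) = 2*D/(-17 + 2*D) (a(D) = (2*D)/(D + (-17 + D)) = (2*D)/(-17 + 2*D) = 2*D/(-17 + 2*D))
z = -44/109 (z = 2*(2*(-11)/(2 - 11))/(-17 + 2*(2*(-11)/(2 - 11))) = 2*(2*(-11)/(-9))/(-17 + 2*(2*(-11)/(-9))) = 2*(2*(-11)*(-⅑))/(-17 + 2*(2*(-11)*(-⅑))) = 2*(22/9)/(-17 + 2*(22/9)) = 2*(22/9)/(-17 + 44/9) = 2*(22/9)/(-109/9) = 2*(22/9)*(-9/109) = -44/109 ≈ -0.40367)
t + z = 1900 - 44/109 = 207056/109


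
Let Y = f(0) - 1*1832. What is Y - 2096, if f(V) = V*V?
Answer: -3928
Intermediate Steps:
f(V) = V**2
Y = -1832 (Y = 0**2 - 1*1832 = 0 - 1832 = -1832)
Y - 2096 = -1832 - 2096 = -3928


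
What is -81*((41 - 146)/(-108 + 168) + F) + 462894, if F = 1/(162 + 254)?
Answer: 192622791/416 ≈ 4.6304e+5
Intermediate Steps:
F = 1/416 ≈ 0.0024038
-81*((41 - 146)/(-108 + 168) + F) + 462894 = -81*((41 - 146)/(-108 + 168) + 1/416) + 462894 = -81*(-105/60 + 1/416) + 462894 = -81*(-105*1/60 + 1/416) + 462894 = -81*(-7/4 + 1/416) + 462894 = -81*(-727/416) + 462894 = 58887/416 + 462894 = 192622791/416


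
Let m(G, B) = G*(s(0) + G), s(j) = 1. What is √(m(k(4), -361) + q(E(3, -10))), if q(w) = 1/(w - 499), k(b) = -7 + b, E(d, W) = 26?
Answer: √1341901/473 ≈ 2.4491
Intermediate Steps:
m(G, B) = G*(1 + G)
q(w) = 1/(-499 + w)
√(m(k(4), -361) + q(E(3, -10))) = √((-7 + 4)*(1 + (-7 + 4)) + 1/(-499 + 26)) = √(-3*(1 - 3) + 1/(-473)) = √(-3*(-2) - 1/473) = √(6 - 1/473) = √(2837/473) = √1341901/473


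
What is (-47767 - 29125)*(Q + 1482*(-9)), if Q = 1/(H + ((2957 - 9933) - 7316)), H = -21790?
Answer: 18502587971782/18041 ≈ 1.0256e+9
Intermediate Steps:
Q = -1/36082 (Q = 1/(-21790 + ((2957 - 9933) - 7316)) = 1/(-21790 + (-6976 - 7316)) = 1/(-21790 - 14292) = 1/(-36082) = -1/36082 ≈ -2.7715e-5)
(-47767 - 29125)*(Q + 1482*(-9)) = (-47767 - 29125)*(-1/36082 + 1482*(-9)) = -76892*(-1/36082 - 13338) = -76892*(-481261717/36082) = 18502587971782/18041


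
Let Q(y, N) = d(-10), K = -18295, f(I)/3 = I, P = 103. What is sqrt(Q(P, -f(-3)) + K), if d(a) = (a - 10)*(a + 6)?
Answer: I*sqrt(18215) ≈ 134.96*I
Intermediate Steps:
f(I) = 3*I
d(a) = (-10 + a)*(6 + a)
Q(y, N) = 80 (Q(y, N) = -60 + (-10)**2 - 4*(-10) = -60 + 100 + 40 = 80)
sqrt(Q(P, -f(-3)) + K) = sqrt(80 - 18295) = sqrt(-18215) = I*sqrt(18215)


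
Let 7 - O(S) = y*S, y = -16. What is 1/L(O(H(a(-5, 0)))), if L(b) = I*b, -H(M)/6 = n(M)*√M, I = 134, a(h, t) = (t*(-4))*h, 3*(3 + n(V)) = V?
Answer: 1/938 ≈ 0.0010661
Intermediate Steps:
n(V) = -3 + V/3
a(h, t) = -4*h*t (a(h, t) = (-4*t)*h = -4*h*t)
H(M) = -6*√M*(-3 + M/3) (H(M) = -6*(-3 + M/3)*√M = -6*√M*(-3 + M/3))
O(S) = 7 + 16*S (O(S) = 7 - (-16)*S = 7 + 16*S)
L(b) = 134*b
1/L(O(H(a(-5, 0)))) = 1/(134*(7 + 16*(2*√(-4*(-5)*0)*(9 - (-4)*(-5)*0)))) = 1/(134*(7 + 16*(2*√0*(9 - 1*0)))) = 1/(134*(7 + 16*(2*0*(9 + 0)))) = 1/(134*(7 + 16*(2*0*9))) = 1/(134*(7 + 16*0)) = 1/(134*(7 + 0)) = 1/(134*7) = 1/938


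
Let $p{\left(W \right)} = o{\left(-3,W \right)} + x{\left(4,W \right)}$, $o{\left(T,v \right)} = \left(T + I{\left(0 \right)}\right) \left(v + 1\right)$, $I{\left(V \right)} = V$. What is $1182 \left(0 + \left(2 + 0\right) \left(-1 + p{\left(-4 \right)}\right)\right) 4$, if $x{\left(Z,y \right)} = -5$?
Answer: $28368$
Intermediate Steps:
$o{\left(T,v \right)} = T \left(1 + v\right)$ ($o{\left(T,v \right)} = \left(T + 0\right) \left(v + 1\right) = T \left(1 + v\right)$)
$p{\left(W \right)} = -8 - 3 W$ ($p{\left(W \right)} = - 3 \left(1 + W\right) - 5 = \left(-3 - 3 W\right) - 5 = -8 - 3 W$)
$1182 \left(0 + \left(2 + 0\right) \left(-1 + p{\left(-4 \right)}\right)\right) 4 = 1182 \left(0 + \left(2 + 0\right) \left(-1 - -4\right)\right) 4 = 1182 \left(0 + 2 \left(-1 + \left(-8 + 12\right)\right)\right) 4 = 1182 \left(0 + 2 \left(-1 + 4\right)\right) 4 = 1182 \left(0 + 2 \cdot 3\right) 4 = 1182 \left(0 + 6\right) 4 = 1182 \cdot 6 \cdot 4 = 1182 \cdot 24 = 28368$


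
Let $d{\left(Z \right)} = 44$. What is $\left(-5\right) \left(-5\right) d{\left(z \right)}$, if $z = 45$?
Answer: $1100$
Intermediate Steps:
$\left(-5\right) \left(-5\right) d{\left(z \right)} = \left(-5\right) \left(-5\right) 44 = 25 \cdot 44 = 1100$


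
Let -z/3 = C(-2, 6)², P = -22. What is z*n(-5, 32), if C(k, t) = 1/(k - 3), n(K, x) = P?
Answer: 66/25 ≈ 2.6400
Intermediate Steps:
n(K, x) = -22
C(k, t) = 1/(-3 + k)
z = -3/25 (z = -3/(-3 - 2)² = -3*(1/(-5))² = -3*(-⅕)² = -3*1/25 = -3/25 ≈ -0.12000)
z*n(-5, 32) = -3/25*(-22) = 66/25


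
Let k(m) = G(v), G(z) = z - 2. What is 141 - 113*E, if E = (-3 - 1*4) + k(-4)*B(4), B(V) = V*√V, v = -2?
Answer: 4548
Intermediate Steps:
G(z) = -2 + z
B(V) = V^(3/2)
k(m) = -4 (k(m) = -2 - 2 = -4)
E = -39 (E = (-3 - 1*4) - 4*4^(3/2) = (-3 - 4) - 4*8 = -7 - 32 = -39)
141 - 113*E = 141 - 113*(-39) = 141 + 4407 = 4548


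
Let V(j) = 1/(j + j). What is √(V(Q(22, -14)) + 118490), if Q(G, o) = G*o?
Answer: √11240435206/308 ≈ 344.22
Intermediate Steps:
V(j) = 1/(2*j)
√(V(Q(22, -14)) + 118490) = √(1/(2*((22*(-14)))) + 118490) = √((½)/(-308) + 118490) = √((½)*(-1/308) + 118490) = √(-1/616 + 118490) = √(72989839/616) = √11240435206/308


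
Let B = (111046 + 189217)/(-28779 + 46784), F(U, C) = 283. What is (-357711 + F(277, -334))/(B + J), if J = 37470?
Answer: -6435491140/674947613 ≈ -9.5348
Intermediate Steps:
B = 300263/18005 ≈ 16.677
(-357711 + F(277, -334))/(B + J) = (-357711 + 283)/(300263/18005 + 37470) = -357428/674947613/18005 = -357428*18005/674947613 = -6435491140/674947613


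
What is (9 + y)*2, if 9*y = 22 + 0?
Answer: 206/9 ≈ 22.889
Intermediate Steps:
y = 22/9 (y = (22 + 0)/9 = (1/9)*22 = 22/9 ≈ 2.4444)
(9 + y)*2 = (9 + 22/9)*2 = (103/9)*2 = 206/9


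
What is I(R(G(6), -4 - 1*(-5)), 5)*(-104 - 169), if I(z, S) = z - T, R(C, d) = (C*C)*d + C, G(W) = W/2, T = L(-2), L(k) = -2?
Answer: -3822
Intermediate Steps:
T = -2
G(W) = W/2 (G(W) = W*(½) = W/2)
R(C, d) = C + d*C² (R(C, d) = C²*d + C = d*C² + C = C + d*C²)
I(z, S) = 2 + z (I(z, S) = z - 1*(-2) = z + 2 = 2 + z)
I(R(G(6), -4 - 1*(-5)), 5)*(-104 - 169) = (2 + ((½)*6)*(1 + ((½)*6)*(-4 - 1*(-5))))*(-104 - 169) = (2 + 3*(1 + 3*(-4 + 5)))*(-273) = (2 + 3*(1 + 3*1))*(-273) = (2 + 3*(1 + 3))*(-273) = (2 + 3*4)*(-273) = (2 + 12)*(-273) = 14*(-273) = -3822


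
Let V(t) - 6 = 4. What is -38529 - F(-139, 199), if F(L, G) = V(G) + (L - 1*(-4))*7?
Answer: -37594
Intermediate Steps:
V(t) = 10 (V(t) = 6 + 4 = 10)
F(L, G) = 38 + 7*L (F(L, G) = 10 + (L - 1*(-4))*7 = 10 + (L + 4)*7 = 10 + (4 + L)*7 = 10 + (28 + 7*L) = 38 + 7*L)
-38529 - F(-139, 199) = -38529 - (38 + 7*(-139)) = -38529 - (38 - 973) = -38529 - 1*(-935) = -38529 + 935 = -37594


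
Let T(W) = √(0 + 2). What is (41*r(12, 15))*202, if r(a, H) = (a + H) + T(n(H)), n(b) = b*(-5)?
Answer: 223614 + 8282*√2 ≈ 2.3533e+5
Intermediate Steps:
n(b) = -5*b
T(W) = √2
r(a, H) = H + a + √2 (r(a, H) = (a + H) + √2 = (H + a) + √2 = H + a + √2)
(41*r(12, 15))*202 = (41*(15 + 12 + √2))*202 = (41*(27 + √2))*202 = (1107 + 41*√2)*202 = 223614 + 8282*√2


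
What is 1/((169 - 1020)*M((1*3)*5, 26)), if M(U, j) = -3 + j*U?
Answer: -1/329337 ≈ -3.0364e-6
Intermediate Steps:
M(U, j) = -3 + U*j
1/((169 - 1020)*M((1*3)*5, 26)) = 1/((169 - 1020)*(-3 + ((1*3)*5)*26)) = 1/(-851*(-3 + (3*5)*26)) = 1/(-851*(-3 + 15*26)) = 1/(-851*(-3 + 390)) = 1/(-851*387) = 1/(-329337) = -1/329337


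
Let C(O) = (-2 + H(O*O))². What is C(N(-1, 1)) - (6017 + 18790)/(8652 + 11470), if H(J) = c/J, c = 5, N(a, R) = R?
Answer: 156291/20122 ≈ 7.7672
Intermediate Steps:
H(J) = 5/J
C(O) = (-2 + 5/O²)² (C(O) = (-2 + 5/((O*O)))² = (-2 + 5/(O²))² = (-2 + 5/O²)²)
C(N(-1, 1)) - (6017 + 18790)/(8652 + 11470) = (-5 + 2*1²)²/1⁴ - (6017 + 18790)/(8652 + 11470) = 1*(-5 + 2*1)² - 24807/20122 = 1*(-5 + 2)² - 24807/20122 = 1*(-3)² - 1*24807/20122 = 1*9 - 24807/20122 = 9 - 24807/20122 = 156291/20122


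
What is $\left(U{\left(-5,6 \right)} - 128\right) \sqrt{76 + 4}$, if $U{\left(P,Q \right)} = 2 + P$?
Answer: $- 524 \sqrt{5} \approx -1171.7$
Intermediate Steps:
$\left(U{\left(-5,6 \right)} - 128\right) \sqrt{76 + 4} = \left(\left(2 - 5\right) - 128\right) \sqrt{76 + 4} = \left(-3 - 128\right) \sqrt{80} = - 131 \cdot 4 \sqrt{5} = - 524 \sqrt{5}$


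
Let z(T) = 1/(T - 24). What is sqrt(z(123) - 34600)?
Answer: I*sqrt(37679389)/33 ≈ 186.01*I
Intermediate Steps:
z(T) = 1/(-24 + T)
sqrt(z(123) - 34600) = sqrt(1/(-24 + 123) - 34600) = sqrt(1/99 - 34600) = sqrt(-3425399/99) = I*sqrt(37679389)/33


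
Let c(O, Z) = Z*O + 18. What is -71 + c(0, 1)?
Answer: -53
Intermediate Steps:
c(O, Z) = 18 + O*Z (c(O, Z) = O*Z + 18 = 18 + O*Z)
-71 + c(0, 1) = -71 + (18 + 0*1) = -71 + (18 + 0) = -71 + 18 = -53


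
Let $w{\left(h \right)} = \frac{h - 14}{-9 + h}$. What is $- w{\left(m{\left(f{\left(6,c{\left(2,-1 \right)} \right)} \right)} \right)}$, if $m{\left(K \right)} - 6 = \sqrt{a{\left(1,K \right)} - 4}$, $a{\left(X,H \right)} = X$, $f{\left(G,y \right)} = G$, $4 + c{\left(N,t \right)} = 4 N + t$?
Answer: $- \frac{9}{4} - \frac{5 i \sqrt{3}}{12} \approx -2.25 - 0.72169 i$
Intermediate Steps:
$c{\left(N,t \right)} = -4 + t + 4 N$ ($c{\left(N,t \right)} = -4 + \left(4 N + t\right) = -4 + \left(t + 4 N\right) = -4 + t + 4 N$)
$m{\left(K \right)} = 6 + i \sqrt{3}$ ($m{\left(K \right)} = 6 + \sqrt{1 - 4} = 6 + \sqrt{-3} = 6 + i \sqrt{3}$)
$w{\left(h \right)} = \frac{-14 + h}{-9 + h}$
$- w{\left(m{\left(f{\left(6,c{\left(2,-1 \right)} \right)} \right)} \right)} = - \frac{-14 + \left(6 + i \sqrt{3}\right)}{-9 + \left(6 + i \sqrt{3}\right)} = - \frac{-8 + i \sqrt{3}}{-3 + i \sqrt{3}}$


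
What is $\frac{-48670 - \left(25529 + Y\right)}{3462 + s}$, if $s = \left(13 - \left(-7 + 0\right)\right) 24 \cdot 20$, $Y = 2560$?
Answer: $- \frac{76759}{13062} \approx -5.8765$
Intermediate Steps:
$s = 9600$ ($s = \left(13 - -7\right) 24 \cdot 20 = \left(13 + 7\right) 24 \cdot 20 = 20 \cdot 24 \cdot 20 = 480 \cdot 20 = 9600$)
$\frac{-48670 - \left(25529 + Y\right)}{3462 + s} = \frac{-48670 + \left(\left(-14183 + \left(5119 - 2560\right)\right) - 16465\right)}{3462 + 9600} = \frac{-48670 + \left(\left(-14183 + \left(5119 - 2560\right)\right) - 16465\right)}{13062} = \left(-48670 + \left(\left(-14183 + 2559\right) - 16465\right)\right) \frac{1}{13062} = \left(-48670 - 28089\right) \frac{1}{13062} = \left(-76759\right) \frac{1}{13062} = - \frac{76759}{13062}$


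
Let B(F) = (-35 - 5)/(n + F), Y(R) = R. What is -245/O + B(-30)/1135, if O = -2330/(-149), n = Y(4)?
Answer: -21543387/1375166 ≈ -15.666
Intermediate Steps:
n = 4
O = 2330/149 (O = -2330*(-1/149) = 2330/149 ≈ 15.638)
B(F) = -40/(4 + F) (B(F) = (-35 - 5)/(4 + F) = -40/(4 + F))
-245/O + B(-30)/1135 = -245/2330/149 - 40/(4 - 30)/1135 = -245*149/2330 - 40/(-26)*(1/1135) = -7301/466 - 40*(-1/26)*(1/1135) = -7301/466 + (20/13)*(1/1135) = -7301/466 + 4/2951 = -21543387/1375166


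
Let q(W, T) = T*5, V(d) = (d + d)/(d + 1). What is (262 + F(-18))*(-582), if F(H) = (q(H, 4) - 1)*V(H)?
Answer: -2990316/17 ≈ -1.7590e+5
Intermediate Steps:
V(d) = 2*d/(1 + d) (V(d) = (2*d)/(1 + d) = 2*d/(1 + d))
q(W, T) = 5*T
F(H) = 38*H/(1 + H) (F(H) = (5*4 - 1)*(2*H/(1 + H)) = (20 - 1)*(2*H/(1 + H)) = 19*(2*H/(1 + H)) = 38*H/(1 + H))
(262 + F(-18))*(-582) = (262 + 38*(-18)/(1 - 18))*(-582) = (262 + 38*(-18)/(-17))*(-582) = (262 + 38*(-18)*(-1/17))*(-582) = (262 + 684/17)*(-582) = (5138/17)*(-582) = -2990316/17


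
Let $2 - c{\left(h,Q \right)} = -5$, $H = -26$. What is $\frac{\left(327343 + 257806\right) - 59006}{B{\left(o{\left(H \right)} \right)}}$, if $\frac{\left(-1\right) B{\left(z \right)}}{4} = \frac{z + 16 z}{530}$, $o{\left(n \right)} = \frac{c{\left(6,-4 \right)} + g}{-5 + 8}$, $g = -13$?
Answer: $\frac{139427895}{68} \approx 2.0504 \cdot 10^{6}$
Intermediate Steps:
$c{\left(h,Q \right)} = 7$ ($c{\left(h,Q \right)} = 2 - -5 = 2 + 5 = 7$)
$o{\left(n \right)} = -2$ ($o{\left(n \right)} = \frac{7 - 13}{-5 + 8} = - \frac{6}{3} = \left(-6\right) \frac{1}{3} = -2$)
$B{\left(z \right)} = - \frac{34 z}{265}$ ($B{\left(z \right)} = - 4 \frac{z + 16 z}{530} = - 4 \cdot 17 z \frac{1}{530} = - 4 \frac{17 z}{530} = - \frac{34 z}{265}$)
$\frac{\left(327343 + 257806\right) - 59006}{B{\left(o{\left(H \right)} \right)}} = \frac{\left(327343 + 257806\right) - 59006}{\left(- \frac{34}{265}\right) \left(-2\right)} = \frac{585149 - 59006}{\frac{68}{265}} = 526143 \cdot \frac{265}{68} = \frac{139427895}{68}$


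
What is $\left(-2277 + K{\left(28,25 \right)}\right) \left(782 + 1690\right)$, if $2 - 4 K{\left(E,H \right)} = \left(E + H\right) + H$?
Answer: $-5675712$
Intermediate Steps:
$K{\left(E,H \right)} = \frac{1}{2} - \frac{H}{2} - \frac{E}{4}$ ($K{\left(E,H \right)} = \frac{1}{2} - \frac{\left(E + H\right) + H}{4} = \frac{1}{2} - \frac{E + 2 H}{4} = \frac{1}{2} - \left(\frac{H}{2} + \frac{E}{4}\right) = \frac{1}{2} - \frac{H}{2} - \frac{E}{4}$)
$\left(-2277 + K{\left(28,25 \right)}\right) \left(782 + 1690\right) = \left(-2277 - 19\right) \left(782 + 1690\right) = \left(-2277 - 19\right) 2472 = \left(-2296\right) 2472 = -5675712$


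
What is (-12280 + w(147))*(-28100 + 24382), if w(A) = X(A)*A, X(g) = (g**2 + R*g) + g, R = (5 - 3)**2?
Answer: -12166366784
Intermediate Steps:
R = 4 (R = 2**2 = 4)
X(g) = g**2 + 5*g (X(g) = (g**2 + 4*g) + g = g**2 + 5*g)
w(A) = A**2*(5 + A) (w(A) = (A*(5 + A))*A = A**2*(5 + A))
(-12280 + w(147))*(-28100 + 24382) = (-12280 + 147**2*(5 + 147))*(-28100 + 24382) = (-12280 + 21609*152)*(-3718) = (-12280 + 3284568)*(-3718) = 3272288*(-3718) = -12166366784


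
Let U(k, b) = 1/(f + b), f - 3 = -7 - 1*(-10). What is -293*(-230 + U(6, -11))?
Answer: 337243/5 ≈ 67449.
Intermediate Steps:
f = 6 (f = 3 + (-7 - 1*(-10)) = 3 + (-7 + 10) = 3 + 3 = 6)
U(k, b) = 1/(6 + b)
-293*(-230 + U(6, -11)) = -293*(-230 + 1/(6 - 11)) = -293*(-230 + 1/(-5)) = -293*(-230 - ⅕) = -293*(-1151/5) = 337243/5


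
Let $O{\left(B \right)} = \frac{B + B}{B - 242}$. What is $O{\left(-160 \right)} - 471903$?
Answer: $- \frac{94852343}{201} \approx -4.719 \cdot 10^{5}$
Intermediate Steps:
$O{\left(B \right)} = \frac{2 B}{-242 + B}$
$O{\left(-160 \right)} - 471903 = 2 \left(-160\right) \frac{1}{-242 - 160} - 471903 = 2 \left(-160\right) \frac{1}{-402} - 471903 = 2 \left(-160\right) \left(- \frac{1}{402}\right) - 471903 = \frac{160}{201} - 471903 = - \frac{94852343}{201}$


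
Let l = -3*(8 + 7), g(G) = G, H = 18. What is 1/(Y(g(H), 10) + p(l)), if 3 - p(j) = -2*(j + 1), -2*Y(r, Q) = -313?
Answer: 2/143 ≈ 0.013986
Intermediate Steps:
Y(r, Q) = 313/2 (Y(r, Q) = -1/2*(-313) = 313/2)
l = -45 (l = -3*15 = -45)
p(j) = 5 + 2*j (p(j) = 3 - (-2)*(j + 1) = 3 - (-2)*(1 + j) = 3 - (-2 - 2*j) = 3 + (2 + 2*j) = 5 + 2*j)
1/(Y(g(H), 10) + p(l)) = 1/(313/2 + (5 + 2*(-45))) = 1/(313/2 + (5 - 90)) = 1/(313/2 - 85) = 1/(143/2) = 2/143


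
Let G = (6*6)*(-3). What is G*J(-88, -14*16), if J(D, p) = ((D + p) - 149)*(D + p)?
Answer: -15533856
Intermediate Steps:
J(D, p) = (D + p)*(-149 + D + p) (J(D, p) = (-149 + D + p)*(D + p) = (D + p)*(-149 + D + p))
G = -108 (G = 36*(-3) = -108)
G*J(-88, -14*16) = -108*((-88)² + (-14*16)² - 149*(-88) - (-2086)*16 + 2*(-88)*(-14*16)) = -108*(7744 + (-224)² + 13112 - 149*(-224) + 2*(-88)*(-224)) = -108*(7744 + 50176 + 13112 + 33376 + 39424) = -108*143832 = -15533856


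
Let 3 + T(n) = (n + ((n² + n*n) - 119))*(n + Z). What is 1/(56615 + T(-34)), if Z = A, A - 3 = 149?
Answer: 1/311374 ≈ 3.2116e-6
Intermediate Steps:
A = 152 (A = 3 + 149 = 152)
Z = 152
T(n) = -3 + (152 + n)*(-119 + n + 2*n²) (T(n) = -3 + (n + ((n² + n*n) - 119))*(n + 152) = -3 + (n + ((n² + n²) - 119))*(152 + n) = -3 + (n + (2*n² - 119))*(152 + n) = -3 + (n + (-119 + 2*n²))*(152 + n) = -3 + (-119 + n + 2*n²)*(152 + n) = -3 + (152 + n)*(-119 + n + 2*n²))
1/(56615 + T(-34)) = 1/(56615 + (-18091 + 2*(-34)³ + 33*(-34) + 305*(-34)²)) = 1/(56615 + (-18091 + 2*(-39304) - 1122 + 305*1156)) = 1/(56615 + (-18091 - 78608 - 1122 + 352580)) = 1/(56615 + 254759) = 1/311374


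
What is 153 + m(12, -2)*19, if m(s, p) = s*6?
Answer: 1521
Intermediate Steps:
m(s, p) = 6*s
153 + m(12, -2)*19 = 153 + (6*12)*19 = 153 + 72*19 = 153 + 1368 = 1521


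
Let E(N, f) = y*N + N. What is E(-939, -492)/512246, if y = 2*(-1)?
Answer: 939/512246 ≈ 0.0018331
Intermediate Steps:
y = -2
E(N, f) = -N (E(N, f) = -2*N + N = -N)
E(-939, -492)/512246 = -1*(-939)/512246 = 939*(1/512246) = 939/512246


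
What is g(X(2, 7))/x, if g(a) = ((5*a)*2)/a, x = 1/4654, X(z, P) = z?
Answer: 46540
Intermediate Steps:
x = 1/4654 ≈ 0.00021487
g(a) = 10 (g(a) = (10*a)/a = 10)
g(X(2, 7))/x = 10/(1/4654) = 10*4654 = 46540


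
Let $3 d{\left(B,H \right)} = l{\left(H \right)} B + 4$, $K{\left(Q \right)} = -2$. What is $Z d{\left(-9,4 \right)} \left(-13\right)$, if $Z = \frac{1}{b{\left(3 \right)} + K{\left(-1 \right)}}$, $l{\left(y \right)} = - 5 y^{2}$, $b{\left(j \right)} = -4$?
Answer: $\frac{4706}{9} \approx 522.89$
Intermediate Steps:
$d{\left(B,H \right)} = \frac{4}{3} - \frac{5 B H^{2}}{3}$ ($d{\left(B,H \right)} = \frac{- 5 H^{2} B + 4}{3} = \frac{- 5 B H^{2} + 4}{3} = \frac{4 - 5 B H^{2}}{3} = \frac{4}{3} - \frac{5 B H^{2}}{3}$)
$Z = - \frac{1}{6}$ ($Z = \frac{1}{-4 - 2} = \frac{1}{-6} = - \frac{1}{6} \approx -0.16667$)
$Z d{\left(-9,4 \right)} \left(-13\right) = - \frac{\frac{4}{3} - - 15 \cdot 4^{2}}{6} \left(-13\right) = - \frac{\frac{4}{3} - \left(-15\right) 16}{6} \left(-13\right) = - \frac{\frac{4}{3} + 240}{6} \left(-13\right) = \left(- \frac{1}{6}\right) \frac{724}{3} \left(-13\right) = \left(- \frac{362}{9}\right) \left(-13\right) = \frac{4706}{9}$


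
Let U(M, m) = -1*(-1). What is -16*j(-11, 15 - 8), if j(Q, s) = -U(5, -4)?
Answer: 16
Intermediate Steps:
U(M, m) = 1
j(Q, s) = -1 (j(Q, s) = -1*1 = -1)
-16*j(-11, 15 - 8) = -16*(-1) = 16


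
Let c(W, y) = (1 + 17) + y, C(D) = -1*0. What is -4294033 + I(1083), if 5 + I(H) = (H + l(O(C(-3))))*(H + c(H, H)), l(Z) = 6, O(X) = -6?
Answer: -1915662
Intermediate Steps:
C(D) = 0
c(W, y) = 18 + y
I(H) = -5 + (6 + H)*(18 + 2*H) (I(H) = -5 + (H + 6)*(H + (18 + H)) = -5 + (6 + H)*(18 + 2*H))
-4294033 + I(1083) = -4294033 + (103 + 2*1083² + 30*1083) = -4294033 + (103 + 2*1172889 + 32490) = -4294033 + (103 + 2345778 + 32490) = -4294033 + 2378371 = -1915662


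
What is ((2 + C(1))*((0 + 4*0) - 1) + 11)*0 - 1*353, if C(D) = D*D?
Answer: -353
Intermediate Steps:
C(D) = D**2
((2 + C(1))*((0 + 4*0) - 1) + 11)*0 - 1*353 = ((2 + 1**2)*((0 + 4*0) - 1) + 11)*0 - 1*353 = ((2 + 1)*((0 + 0) - 1) + 11)*0 - 353 = (3*(0 - 1) + 11)*0 - 353 = (3*(-1) + 11)*0 - 353 = (-3 + 11)*0 - 353 = 8*0 - 353 = 0 - 353 = -353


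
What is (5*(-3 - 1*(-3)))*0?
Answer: 0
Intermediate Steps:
(5*(-3 - 1*(-3)))*0 = (5*(-3 + 3))*0 = (5*0)*0 = 0*0 = 0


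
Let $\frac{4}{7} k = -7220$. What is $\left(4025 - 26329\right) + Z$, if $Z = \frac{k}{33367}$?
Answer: $- \frac{744230203}{33367} \approx -22304.0$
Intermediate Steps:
$k = -12635$ ($k = \frac{7}{4} \left(-7220\right) = -12635$)
$Z = - \frac{12635}{33367} \approx -0.37867$
$\left(4025 - 26329\right) + Z = \left(4025 - 26329\right) - \frac{12635}{33367} = -22304 - \frac{12635}{33367} = - \frac{744230203}{33367}$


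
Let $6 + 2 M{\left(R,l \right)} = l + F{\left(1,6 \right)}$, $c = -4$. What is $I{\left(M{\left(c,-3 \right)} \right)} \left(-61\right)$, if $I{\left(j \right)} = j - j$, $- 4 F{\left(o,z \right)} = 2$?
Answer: $0$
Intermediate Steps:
$F{\left(o,z \right)} = - \frac{1}{2}$ ($F{\left(o,z \right)} = \left(- \frac{1}{4}\right) 2 = - \frac{1}{2}$)
$M{\left(R,l \right)} = - \frac{13}{4} + \frac{l}{2}$ ($M{\left(R,l \right)} = -3 + \frac{l - \frac{1}{2}}{2} = -3 + \frac{- \frac{1}{2} + l}{2} = -3 + \left(- \frac{1}{4} + \frac{l}{2}\right) = - \frac{13}{4} + \frac{l}{2}$)
$I{\left(j \right)} = 0$
$I{\left(M{\left(c,-3 \right)} \right)} \left(-61\right) = 0 \left(-61\right) = 0$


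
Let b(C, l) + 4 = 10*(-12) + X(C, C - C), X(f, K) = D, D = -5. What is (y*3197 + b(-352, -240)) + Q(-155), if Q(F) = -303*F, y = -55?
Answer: -128999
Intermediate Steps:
X(f, K) = -5
b(C, l) = -129 (b(C, l) = -4 + (10*(-12) - 5) = -4 + (-120 - 5) = -4 - 125 = -129)
(y*3197 + b(-352, -240)) + Q(-155) = (-55*3197 - 129) - 303*(-155) = (-175835 - 129) + 46965 = -175964 + 46965 = -128999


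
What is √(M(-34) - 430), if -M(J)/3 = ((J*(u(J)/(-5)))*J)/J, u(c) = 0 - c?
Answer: 53*I*√10/5 ≈ 33.52*I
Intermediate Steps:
u(c) = -c
M(J) = -3*J²/5 (M(J) = -3*(J*(-J/(-5)))*J/J = -3*(J*(-J*(-⅕)))*J/J = -3*(J*(J/5))*J/J = -3*(J²/5)*J/J = -3*J³/5/J = -3*J²/5)
√(M(-34) - 430) = √(-⅗*(-34)² - 430) = √(-⅗*1156 - 430) = √(-3468/5 - 430) = √(-5618/5) = 53*I*√10/5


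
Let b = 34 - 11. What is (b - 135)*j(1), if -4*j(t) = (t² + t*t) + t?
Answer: 84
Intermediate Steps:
j(t) = -t²/2 - t/4 (j(t) = -((t² + t*t) + t)/4 = -((t² + t²) + t)/4 = -(2*t² + t)/4 = -(t + 2*t²)/4 = -t²/2 - t/4)
b = 23
(b - 135)*j(1) = (23 - 135)*(-¼*1*(1 + 2*1)) = -(-28)*(1 + 2) = -(-28)*3 = -112*(-¾) = 84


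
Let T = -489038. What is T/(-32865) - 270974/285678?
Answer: 21800306209/1564801245 ≈ 13.932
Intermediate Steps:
T/(-32865) - 270974/285678 = -489038/(-32865) - 270974/285678 = -489038*(-1/32865) - 270974*1/285678 = 489038/32865 - 135487/142839 = 21800306209/1564801245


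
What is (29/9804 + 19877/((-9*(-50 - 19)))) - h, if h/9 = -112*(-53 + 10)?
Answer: -87898563193/2029428 ≈ -43312.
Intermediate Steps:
h = 43344 (h = 9*(-112*(-53 + 10)) = 9*(-112*(-43)) = 9*4816 = 43344)
(29/9804 + 19877/((-9*(-50 - 19)))) - h = (29/9804 + 19877/((-9*(-50 - 19)))) - 1*43344 = (29*(1/9804) + 19877/((-9*(-69)))) - 43344 = (29/9804 + 19877/621) - 43344 = 64964039/2029428 - 43344 = -87898563193/2029428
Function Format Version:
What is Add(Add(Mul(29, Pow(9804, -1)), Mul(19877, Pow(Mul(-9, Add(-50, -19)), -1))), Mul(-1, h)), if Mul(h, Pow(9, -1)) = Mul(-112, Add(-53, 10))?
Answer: Rational(-87898563193, 2029428) ≈ -43312.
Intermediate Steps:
h = 43344 (h = Mul(9, Mul(-112, Add(-53, 10))) = Mul(9, Mul(-112, -43)) = Mul(9, 4816) = 43344)
Add(Add(Mul(29, Pow(9804, -1)), Mul(19877, Pow(Mul(-9, Add(-50, -19)), -1))), Mul(-1, h)) = Add(Add(Mul(29, Pow(9804, -1)), Mul(19877, Pow(Mul(-9, Add(-50, -19)), -1))), Mul(-1, 43344)) = Add(Add(Mul(29, Rational(1, 9804)), Mul(19877, Pow(Mul(-9, -69), -1))), -43344) = Add(Add(Rational(29, 9804), Mul(19877, Pow(621, -1))), -43344) = Add(Add(Rational(29, 9804), Mul(19877, Rational(1, 621))), -43344) = Add(Add(Rational(29, 9804), Rational(19877, 621)), -43344) = Add(Rational(64964039, 2029428), -43344) = Rational(-87898563193, 2029428)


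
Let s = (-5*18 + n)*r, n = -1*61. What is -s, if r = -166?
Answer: -25066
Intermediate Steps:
n = -61
s = 25066 (s = (-5*18 - 61)*(-166) = (-90 - 61)*(-166) = -151*(-166) = 25066)
-s = -1*25066 = -25066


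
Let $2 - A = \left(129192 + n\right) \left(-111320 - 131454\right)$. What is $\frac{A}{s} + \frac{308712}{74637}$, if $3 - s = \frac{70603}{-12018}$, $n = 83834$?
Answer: $\frac{15463219000295933500}{2653519503} \approx 5.8274 \cdot 10^{9}$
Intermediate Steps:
$s = \frac{106657}{12018}$ ($s = 3 - \frac{70603}{-12018} = 3 - 70603 \left(- \frac{1}{12018}\right) = 3 - - \frac{70603}{12018} = 3 + \frac{70603}{12018} = \frac{106657}{12018} \approx 8.8748$)
$A = 51717174126$ ($A = 2 - \left(129192 + 83834\right) \left(-111320 - 131454\right) = 2 - 213026 \left(-242774\right) = 2 - -51717174124 = 2 + 51717174124 = 51717174126$)
$\frac{A}{s} + \frac{308712}{74637} = \frac{51717174126}{\frac{106657}{12018}} + \frac{308712}{74637} = 51717174126 \cdot \frac{12018}{106657} + 308712 \cdot \frac{1}{74637} = \frac{621536998646268}{106657} + \frac{102904}{24879} = \frac{15463219000295933500}{2653519503}$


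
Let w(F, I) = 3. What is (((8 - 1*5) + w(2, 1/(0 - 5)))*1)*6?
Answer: 36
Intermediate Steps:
(((8 - 1*5) + w(2, 1/(0 - 5)))*1)*6 = (((8 - 1*5) + 3)*1)*6 = (((8 - 5) + 3)*1)*6 = ((3 + 3)*1)*6 = (6*1)*6 = 6*6 = 36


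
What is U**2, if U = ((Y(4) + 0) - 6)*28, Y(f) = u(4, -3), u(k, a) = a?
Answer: 63504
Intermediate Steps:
Y(f) = -3
U = -252 (U = ((-3 + 0) - 6)*28 = (-3 - 6)*28 = -9*28 = -252)
U**2 = (-252)**2 = 63504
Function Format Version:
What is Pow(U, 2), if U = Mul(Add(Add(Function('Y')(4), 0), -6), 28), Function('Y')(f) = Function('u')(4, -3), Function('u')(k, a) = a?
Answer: 63504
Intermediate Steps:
Function('Y')(f) = -3
U = -252 (U = Mul(Add(Add(-3, 0), -6), 28) = Mul(Add(-3, -6), 28) = Mul(-9, 28) = -252)
Pow(U, 2) = Pow(-252, 2) = 63504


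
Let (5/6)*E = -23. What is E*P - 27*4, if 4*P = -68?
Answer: 1806/5 ≈ 361.20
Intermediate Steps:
P = -17 (P = (¼)*(-68) = -17)
E = -138/5 (E = (6/5)*(-23) = -138/5 ≈ -27.600)
E*P - 27*4 = -138/5*(-17) - 27*4 = 2346/5 - 108 = 1806/5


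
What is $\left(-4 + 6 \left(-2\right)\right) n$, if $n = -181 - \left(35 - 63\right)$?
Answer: $2448$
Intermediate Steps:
$n = -153$ ($n = -181 - \left(35 - 63\right) = -181 - -28 = -181 + 28 = -153$)
$\left(-4 + 6 \left(-2\right)\right) n = \left(-4 + 6 \left(-2\right)\right) \left(-153\right) = \left(-4 - 12\right) \left(-153\right) = \left(-16\right) \left(-153\right) = 2448$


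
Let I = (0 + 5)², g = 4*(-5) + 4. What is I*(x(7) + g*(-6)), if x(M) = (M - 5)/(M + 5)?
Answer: 14425/6 ≈ 2404.2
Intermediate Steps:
x(M) = (-5 + M)/(5 + M)
g = -16 (g = -20 + 4 = -16)
I = 25 (I = 5² = 25)
I*(x(7) + g*(-6)) = 25*((-5 + 7)/(5 + 7) - 16*(-6)) = 25*(2/12 + 96) = 25*((1/12)*2 + 96) = 25*(⅙ + 96) = 25*(577/6) = 14425/6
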